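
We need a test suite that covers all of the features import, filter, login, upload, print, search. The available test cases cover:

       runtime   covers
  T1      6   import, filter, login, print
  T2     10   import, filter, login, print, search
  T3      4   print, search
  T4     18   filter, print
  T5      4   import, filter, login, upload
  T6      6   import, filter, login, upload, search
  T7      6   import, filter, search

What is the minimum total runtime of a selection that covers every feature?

8

T3, T5 cover every feature at runtime 4 + 4 = 8.
Any cover uses at least 2 test cases; among all covering selections none totals below 8.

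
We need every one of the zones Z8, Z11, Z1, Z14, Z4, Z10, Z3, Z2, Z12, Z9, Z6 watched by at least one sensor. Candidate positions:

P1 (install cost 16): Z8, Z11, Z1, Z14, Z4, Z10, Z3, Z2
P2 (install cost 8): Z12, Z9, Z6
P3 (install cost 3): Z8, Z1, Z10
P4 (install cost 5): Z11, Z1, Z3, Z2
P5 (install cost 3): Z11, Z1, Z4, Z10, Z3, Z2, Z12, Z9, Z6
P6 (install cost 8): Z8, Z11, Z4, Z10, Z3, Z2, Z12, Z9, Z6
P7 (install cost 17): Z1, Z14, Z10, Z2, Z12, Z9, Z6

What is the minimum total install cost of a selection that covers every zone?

19

P1, P5 cover every zone at install cost 16 + 3 = 19.
Any cover uses at least 2 sensor positions; among all covering selections none totals below 19.
Greedy by coverage-per-install cost would pick P5, P3, P1 for 22 — worse than the optimum 19.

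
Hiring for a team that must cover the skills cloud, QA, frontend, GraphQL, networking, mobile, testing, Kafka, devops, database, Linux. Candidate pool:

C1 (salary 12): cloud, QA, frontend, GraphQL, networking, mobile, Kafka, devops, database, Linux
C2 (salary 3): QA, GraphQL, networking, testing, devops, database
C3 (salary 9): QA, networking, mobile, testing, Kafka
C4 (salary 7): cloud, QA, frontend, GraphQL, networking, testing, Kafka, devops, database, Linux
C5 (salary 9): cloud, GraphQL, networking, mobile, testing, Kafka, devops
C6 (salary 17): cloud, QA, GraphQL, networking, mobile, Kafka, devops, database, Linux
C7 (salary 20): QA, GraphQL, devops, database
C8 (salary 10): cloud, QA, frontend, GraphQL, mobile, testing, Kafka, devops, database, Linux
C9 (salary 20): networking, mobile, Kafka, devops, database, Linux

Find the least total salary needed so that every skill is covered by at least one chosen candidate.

C2, C8 cover every skill at salary 3 + 10 = 13.
Any cover uses at least 2 candidates; among all covering selections none totals below 13.
Greedy by coverage-per-salary would pick C2, C4, C3 for 19 — worse than the optimum 13.

13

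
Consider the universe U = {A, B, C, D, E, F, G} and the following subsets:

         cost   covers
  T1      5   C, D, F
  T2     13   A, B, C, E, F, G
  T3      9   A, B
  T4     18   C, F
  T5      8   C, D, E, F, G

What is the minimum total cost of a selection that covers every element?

T3, T5 cover every element at cost 9 + 8 = 17.
Any cover uses at least 2 sets; among all covering selections none totals below 17.

17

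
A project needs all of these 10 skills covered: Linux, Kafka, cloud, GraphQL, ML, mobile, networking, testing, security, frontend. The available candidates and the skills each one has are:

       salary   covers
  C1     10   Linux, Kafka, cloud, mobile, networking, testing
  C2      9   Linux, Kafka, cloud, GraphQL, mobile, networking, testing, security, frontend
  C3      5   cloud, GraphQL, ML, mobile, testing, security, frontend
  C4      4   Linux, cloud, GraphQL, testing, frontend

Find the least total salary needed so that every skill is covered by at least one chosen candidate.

C2, C3 cover every skill at salary 9 + 5 = 14.
Any cover uses at least 2 candidates; among all covering selections none totals below 14.

14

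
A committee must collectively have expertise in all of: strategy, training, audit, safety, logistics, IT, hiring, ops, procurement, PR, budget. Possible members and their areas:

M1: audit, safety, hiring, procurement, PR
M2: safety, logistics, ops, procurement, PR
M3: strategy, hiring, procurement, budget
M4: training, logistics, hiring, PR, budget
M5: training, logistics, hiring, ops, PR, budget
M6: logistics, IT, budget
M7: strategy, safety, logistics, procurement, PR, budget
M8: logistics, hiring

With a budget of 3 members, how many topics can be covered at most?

Choosing M1, M3, M5 covers {strategy, training, audit, safety, logistics, hiring, ops, procurement, PR, budget} — 10 topics.
No choice of 3 members does better; here IT is left uncovered.

10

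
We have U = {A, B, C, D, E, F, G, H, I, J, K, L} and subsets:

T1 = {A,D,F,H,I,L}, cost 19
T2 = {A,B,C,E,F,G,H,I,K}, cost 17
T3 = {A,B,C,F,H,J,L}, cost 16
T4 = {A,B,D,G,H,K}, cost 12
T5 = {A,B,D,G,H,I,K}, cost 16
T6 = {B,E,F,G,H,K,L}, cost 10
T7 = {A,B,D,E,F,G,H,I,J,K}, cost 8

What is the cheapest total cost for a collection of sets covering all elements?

24

T3, T7 cover every element at cost 16 + 8 = 24.
Any cover uses at least 2 sets; among all covering selections none totals below 24.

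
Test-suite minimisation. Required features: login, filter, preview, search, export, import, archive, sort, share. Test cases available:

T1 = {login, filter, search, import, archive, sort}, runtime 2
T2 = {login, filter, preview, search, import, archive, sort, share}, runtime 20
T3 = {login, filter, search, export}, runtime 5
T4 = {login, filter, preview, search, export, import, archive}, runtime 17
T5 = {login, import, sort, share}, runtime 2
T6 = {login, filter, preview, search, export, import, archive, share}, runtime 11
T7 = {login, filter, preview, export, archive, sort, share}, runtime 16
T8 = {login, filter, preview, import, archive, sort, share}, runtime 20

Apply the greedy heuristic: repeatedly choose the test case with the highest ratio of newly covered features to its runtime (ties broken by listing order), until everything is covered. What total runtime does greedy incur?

Pick 1: T1 adds 6 new (login, filter, search, import, archive, sort) at runtime 2 (ratio 6/2).
Pick 2: T5 adds 1 new (share) at runtime 2 (ratio 1/2).
Pick 3: T3 adds 1 new (export) at runtime 5 (ratio 1/5).
Pick 4: T6 adds 1 new (preview) at runtime 11 (ratio 1/11).
Greedy total runtime: 2 + 2 + 5 + 11 = 20. (The true optimum is 13, so greedy overshoots here.)

20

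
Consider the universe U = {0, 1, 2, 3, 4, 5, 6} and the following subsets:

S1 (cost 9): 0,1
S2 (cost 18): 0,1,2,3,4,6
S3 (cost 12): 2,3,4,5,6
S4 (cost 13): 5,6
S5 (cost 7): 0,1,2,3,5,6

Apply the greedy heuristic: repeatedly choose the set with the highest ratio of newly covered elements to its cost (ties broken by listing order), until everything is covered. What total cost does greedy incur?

19

Pick 1: S5 adds 6 new (0, 1, 2, 3, 5, 6) at cost 7 (ratio 6/7).
Pick 2: S3 adds 1 new (4) at cost 12 (ratio 1/12).
Greedy total cost: 7 + 12 = 19.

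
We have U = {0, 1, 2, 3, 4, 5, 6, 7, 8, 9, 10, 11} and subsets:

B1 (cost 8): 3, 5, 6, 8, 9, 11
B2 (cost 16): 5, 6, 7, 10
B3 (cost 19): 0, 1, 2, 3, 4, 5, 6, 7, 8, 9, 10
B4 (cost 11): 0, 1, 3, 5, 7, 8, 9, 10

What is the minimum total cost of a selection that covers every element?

B1, B3 cover every element at cost 8 + 19 = 27.
Any cover uses at least 2 sets; among all covering selections none totals below 27.

27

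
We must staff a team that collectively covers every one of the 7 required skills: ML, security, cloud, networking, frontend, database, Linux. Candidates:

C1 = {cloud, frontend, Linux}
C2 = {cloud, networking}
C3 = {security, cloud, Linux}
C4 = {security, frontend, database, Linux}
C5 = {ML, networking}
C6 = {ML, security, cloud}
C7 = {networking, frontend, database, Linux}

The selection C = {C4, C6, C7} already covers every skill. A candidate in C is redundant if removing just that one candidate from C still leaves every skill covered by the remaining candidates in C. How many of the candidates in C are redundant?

1

Drop C4: the rest still cover every skill — redundant.
Drop C6: ML, cloud uncovered — not redundant.
Drop C7: networking uncovered — not redundant.
1 redundant: C4.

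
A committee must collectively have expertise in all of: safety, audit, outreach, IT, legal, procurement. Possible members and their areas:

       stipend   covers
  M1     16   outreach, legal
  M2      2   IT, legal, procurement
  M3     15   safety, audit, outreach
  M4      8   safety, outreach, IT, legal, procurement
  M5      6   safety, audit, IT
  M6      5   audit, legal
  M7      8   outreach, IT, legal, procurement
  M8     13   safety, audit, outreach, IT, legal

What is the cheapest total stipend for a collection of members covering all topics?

13

M4, M6 cover every topic at stipend 8 + 5 = 13.
Any cover uses at least 2 members; among all covering selections none totals below 13.
Greedy by coverage-per-stipend would pick M2, M5, M4 for 16 — worse than the optimum 13.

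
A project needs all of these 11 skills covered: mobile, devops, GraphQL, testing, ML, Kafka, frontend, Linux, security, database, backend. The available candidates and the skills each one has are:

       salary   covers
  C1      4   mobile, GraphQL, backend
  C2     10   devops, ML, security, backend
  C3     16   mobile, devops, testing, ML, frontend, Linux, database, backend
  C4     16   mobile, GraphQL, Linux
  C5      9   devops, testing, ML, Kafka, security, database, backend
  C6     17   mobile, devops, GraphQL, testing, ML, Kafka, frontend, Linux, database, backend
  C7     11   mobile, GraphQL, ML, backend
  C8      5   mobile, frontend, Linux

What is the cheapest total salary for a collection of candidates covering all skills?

C1, C5, C8 cover every skill at salary 4 + 9 + 5 = 18.
Any cover uses at least 2 candidates; among all covering selections none totals below 18.

18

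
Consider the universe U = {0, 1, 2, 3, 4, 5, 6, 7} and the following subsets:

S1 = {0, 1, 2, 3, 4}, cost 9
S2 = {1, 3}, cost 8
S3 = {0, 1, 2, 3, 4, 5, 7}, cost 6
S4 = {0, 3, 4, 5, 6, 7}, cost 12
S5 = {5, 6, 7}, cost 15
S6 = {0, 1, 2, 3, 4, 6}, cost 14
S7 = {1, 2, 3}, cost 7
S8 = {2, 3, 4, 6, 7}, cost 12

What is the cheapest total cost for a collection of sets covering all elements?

18

S3, S4 cover every element at cost 6 + 12 = 18.
Any cover uses at least 2 sets; among all covering selections none totals below 18.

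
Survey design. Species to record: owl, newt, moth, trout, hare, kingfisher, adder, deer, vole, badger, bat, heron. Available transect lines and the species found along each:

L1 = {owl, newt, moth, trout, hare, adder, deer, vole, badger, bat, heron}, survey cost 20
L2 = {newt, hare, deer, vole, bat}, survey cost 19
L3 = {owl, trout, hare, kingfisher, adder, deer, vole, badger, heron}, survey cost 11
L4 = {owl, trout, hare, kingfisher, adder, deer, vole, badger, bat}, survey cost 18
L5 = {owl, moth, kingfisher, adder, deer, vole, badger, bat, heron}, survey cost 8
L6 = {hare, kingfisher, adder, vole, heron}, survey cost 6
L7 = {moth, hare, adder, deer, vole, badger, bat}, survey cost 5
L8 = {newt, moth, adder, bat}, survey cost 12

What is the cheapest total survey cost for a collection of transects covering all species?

23

L3, L8 cover every species at survey cost 11 + 12 = 23.
Any cover uses at least 2 transects; among all covering selections none totals below 23.
Greedy by coverage-per-survey cost would pick L7, L5, L1 for 33 — worse than the optimum 23.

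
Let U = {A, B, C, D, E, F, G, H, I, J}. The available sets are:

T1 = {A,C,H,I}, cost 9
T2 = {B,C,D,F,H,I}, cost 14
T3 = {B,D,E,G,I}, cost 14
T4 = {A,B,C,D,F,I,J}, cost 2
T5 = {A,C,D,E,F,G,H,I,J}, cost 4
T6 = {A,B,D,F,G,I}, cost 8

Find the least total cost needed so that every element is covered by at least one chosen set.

T4, T5 cover every element at cost 2 + 4 = 6.
Any cover uses at least 2 sets; among all covering selections none totals below 6.

6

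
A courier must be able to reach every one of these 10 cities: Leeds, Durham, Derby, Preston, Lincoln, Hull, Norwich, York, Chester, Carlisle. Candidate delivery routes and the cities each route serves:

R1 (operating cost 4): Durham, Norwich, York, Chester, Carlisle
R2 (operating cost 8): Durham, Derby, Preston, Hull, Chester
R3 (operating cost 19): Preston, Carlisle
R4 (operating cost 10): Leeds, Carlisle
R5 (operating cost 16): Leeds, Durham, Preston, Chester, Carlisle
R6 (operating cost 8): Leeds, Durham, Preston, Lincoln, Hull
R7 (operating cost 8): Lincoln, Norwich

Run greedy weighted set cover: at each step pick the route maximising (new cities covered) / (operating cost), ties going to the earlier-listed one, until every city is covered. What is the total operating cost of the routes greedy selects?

20

Pick 1: R1 adds 5 new (Durham, Norwich, York, Chester, Carlisle) at operating cost 4 (ratio 5/4).
Pick 2: R6 adds 4 new (Leeds, Preston, Lincoln, Hull) at operating cost 8 (ratio 4/8).
Pick 3: R2 adds 1 new (Derby) at operating cost 8 (ratio 1/8).
Greedy total operating cost: 4 + 8 + 8 = 20.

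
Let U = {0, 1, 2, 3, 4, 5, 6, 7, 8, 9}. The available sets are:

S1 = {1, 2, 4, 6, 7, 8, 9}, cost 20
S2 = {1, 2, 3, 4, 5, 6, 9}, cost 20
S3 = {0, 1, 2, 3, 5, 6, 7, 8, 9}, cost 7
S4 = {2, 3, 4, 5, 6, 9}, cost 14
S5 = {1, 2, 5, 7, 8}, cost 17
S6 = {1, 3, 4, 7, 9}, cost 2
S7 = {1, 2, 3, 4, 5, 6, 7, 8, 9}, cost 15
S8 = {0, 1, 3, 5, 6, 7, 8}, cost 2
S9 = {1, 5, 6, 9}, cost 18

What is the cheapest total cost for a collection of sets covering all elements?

9

S3, S6 cover every element at cost 7 + 2 = 9.
Any cover uses at least 2 sets; among all covering selections none totals below 9.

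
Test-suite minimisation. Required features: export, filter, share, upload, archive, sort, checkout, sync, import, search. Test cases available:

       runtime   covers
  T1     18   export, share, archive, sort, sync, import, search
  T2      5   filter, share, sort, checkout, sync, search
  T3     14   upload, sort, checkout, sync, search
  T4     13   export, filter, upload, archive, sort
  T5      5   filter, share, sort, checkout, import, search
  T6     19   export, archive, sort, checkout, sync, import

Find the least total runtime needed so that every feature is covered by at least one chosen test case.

T2, T4, T5 cover every feature at runtime 5 + 13 + 5 = 23.
Any cover uses at least 3 test cases; among all covering selections none totals below 23.

23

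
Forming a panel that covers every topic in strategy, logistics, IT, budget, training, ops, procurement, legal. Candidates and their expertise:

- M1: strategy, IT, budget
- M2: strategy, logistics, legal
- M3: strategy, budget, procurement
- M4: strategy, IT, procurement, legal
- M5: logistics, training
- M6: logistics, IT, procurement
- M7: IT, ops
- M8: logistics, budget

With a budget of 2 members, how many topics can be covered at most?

6

Choosing M4, M5 covers {strategy, logistics, IT, training, procurement, legal} — 6 topics.
No choice of 2 members does better; here budget, ops are left uncovered.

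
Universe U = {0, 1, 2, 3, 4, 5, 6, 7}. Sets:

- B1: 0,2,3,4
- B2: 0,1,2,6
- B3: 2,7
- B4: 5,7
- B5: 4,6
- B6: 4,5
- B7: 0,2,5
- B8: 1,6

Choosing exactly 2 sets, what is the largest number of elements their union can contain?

Choosing B1, B2 covers {0, 1, 2, 3, 4, 6} — 6 elements.
No choice of 2 sets does better; here 5, 7 are left uncovered.

6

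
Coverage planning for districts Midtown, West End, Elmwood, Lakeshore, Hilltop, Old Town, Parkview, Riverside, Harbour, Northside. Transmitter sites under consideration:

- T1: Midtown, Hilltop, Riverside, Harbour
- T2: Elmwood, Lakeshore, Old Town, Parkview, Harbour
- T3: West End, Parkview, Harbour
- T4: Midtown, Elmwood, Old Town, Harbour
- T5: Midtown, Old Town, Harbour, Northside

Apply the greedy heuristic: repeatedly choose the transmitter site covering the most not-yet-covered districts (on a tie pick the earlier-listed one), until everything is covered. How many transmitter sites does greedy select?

4

Pick 1: T2 covers 5 new districts (Elmwood, Lakeshore, Old Town, Parkview, Harbour).
Pick 2: T1 covers 3 new districts (Midtown, Hilltop, Riverside).
Pick 3: T3 covers 1 new districts (West End).
Pick 4: T5 covers 1 new districts (Northside).
Greedy uses 4 transmitter sites.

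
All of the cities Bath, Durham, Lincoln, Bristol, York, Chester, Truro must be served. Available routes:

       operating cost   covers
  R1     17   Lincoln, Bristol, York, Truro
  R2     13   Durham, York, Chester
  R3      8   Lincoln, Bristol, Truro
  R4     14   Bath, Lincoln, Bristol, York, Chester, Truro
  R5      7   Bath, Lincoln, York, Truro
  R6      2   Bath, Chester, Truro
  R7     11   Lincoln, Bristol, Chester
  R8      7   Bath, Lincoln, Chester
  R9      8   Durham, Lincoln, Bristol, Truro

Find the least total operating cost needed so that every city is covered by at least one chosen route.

R5, R6, R9 cover every city at operating cost 7 + 2 + 8 = 17.
Any cover uses at least 2 routes; among all covering selections none totals below 17.

17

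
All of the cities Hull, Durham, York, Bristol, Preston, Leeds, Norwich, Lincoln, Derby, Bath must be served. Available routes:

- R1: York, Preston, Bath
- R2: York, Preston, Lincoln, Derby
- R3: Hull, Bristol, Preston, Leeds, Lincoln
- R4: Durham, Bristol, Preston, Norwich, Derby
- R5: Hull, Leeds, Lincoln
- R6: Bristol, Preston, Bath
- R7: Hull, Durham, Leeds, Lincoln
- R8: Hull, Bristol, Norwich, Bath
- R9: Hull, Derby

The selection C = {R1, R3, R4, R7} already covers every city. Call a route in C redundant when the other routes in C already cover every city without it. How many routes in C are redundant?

2

Drop R1: York, Bath uncovered — not redundant.
Drop R3: the rest still cover every city — redundant.
Drop R4: Norwich, Derby uncovered — not redundant.
Drop R7: the rest still cover every city — redundant.
2 redundant: R3, R7.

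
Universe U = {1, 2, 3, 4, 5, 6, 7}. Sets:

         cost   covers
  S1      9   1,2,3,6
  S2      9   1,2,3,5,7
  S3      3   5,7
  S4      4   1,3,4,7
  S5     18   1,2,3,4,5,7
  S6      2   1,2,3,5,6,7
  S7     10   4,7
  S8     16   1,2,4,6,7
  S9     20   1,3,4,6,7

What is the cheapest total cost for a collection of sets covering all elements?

6

S4, S6 cover every element at cost 4 + 2 = 6.
Any cover uses at least 2 sets; among all covering selections none totals below 6.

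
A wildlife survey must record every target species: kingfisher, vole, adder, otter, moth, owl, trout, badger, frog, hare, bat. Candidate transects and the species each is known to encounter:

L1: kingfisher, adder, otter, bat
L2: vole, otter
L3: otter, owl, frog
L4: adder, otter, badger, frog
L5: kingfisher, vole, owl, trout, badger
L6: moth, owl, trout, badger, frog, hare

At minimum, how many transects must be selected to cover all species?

L1, L2, L6 together cover {kingfisher, vole, adder, otter, moth, owl, trout, badger, frog, hare, bat} — every species.
No 2 of the 6 transects cover everything (all 15 pairs fall short), so 3 is minimum.

3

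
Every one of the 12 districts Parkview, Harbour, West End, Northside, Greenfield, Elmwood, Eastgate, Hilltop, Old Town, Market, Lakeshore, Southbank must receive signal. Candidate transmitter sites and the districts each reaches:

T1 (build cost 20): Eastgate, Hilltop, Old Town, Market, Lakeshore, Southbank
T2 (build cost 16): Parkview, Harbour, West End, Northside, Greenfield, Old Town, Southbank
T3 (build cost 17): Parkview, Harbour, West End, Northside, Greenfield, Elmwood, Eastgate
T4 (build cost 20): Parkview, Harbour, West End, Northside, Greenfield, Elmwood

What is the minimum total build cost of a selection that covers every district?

37

T1, T3 cover every district at build cost 20 + 17 = 37.
Any cover uses at least 2 transmitter sites; among all covering selections none totals below 37.
Greedy by coverage-per-build cost would pick T2, T1, T3 for 53 — worse than the optimum 37.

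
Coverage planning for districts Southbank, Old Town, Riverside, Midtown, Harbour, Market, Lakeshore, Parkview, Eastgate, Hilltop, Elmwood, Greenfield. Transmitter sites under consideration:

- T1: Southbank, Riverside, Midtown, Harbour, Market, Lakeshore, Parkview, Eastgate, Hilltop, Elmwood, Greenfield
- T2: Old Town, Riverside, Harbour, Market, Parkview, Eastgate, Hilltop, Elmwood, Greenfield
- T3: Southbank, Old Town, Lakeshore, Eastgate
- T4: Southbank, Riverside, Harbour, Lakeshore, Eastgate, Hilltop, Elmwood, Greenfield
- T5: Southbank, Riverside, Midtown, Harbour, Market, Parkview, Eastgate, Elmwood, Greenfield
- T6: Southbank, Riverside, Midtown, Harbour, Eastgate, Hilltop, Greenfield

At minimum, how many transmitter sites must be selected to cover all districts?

T1, T2 together cover {Southbank, Old Town, Riverside, Midtown, Harbour, Market, Lakeshore, Parkview, Eastgate, Hilltop, Elmwood, Greenfield} — every district.
No single transmitter site contains all 12 districts, so 2 is optimal.

2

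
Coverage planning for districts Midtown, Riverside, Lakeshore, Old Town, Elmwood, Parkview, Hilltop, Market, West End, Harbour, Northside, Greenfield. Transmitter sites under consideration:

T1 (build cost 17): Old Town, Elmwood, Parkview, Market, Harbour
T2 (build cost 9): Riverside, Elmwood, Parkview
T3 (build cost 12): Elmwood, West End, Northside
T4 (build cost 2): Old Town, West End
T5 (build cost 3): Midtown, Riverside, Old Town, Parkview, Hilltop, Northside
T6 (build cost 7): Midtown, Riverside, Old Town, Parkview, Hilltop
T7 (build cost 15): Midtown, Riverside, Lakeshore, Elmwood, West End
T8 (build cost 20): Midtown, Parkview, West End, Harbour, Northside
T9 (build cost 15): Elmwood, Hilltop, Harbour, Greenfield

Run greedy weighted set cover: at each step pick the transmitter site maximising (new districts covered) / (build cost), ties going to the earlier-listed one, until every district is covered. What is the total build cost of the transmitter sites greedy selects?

Pick 1: T5 adds 6 new (Midtown, Riverside, Old Town, Parkview, Hilltop, Northside) at build cost 3 (ratio 6/3).
Pick 2: T4 adds 1 new (West End) at build cost 2 (ratio 1/2).
Pick 3: T9 adds 3 new (Elmwood, Harbour, Greenfield) at build cost 15 (ratio 3/15).
Pick 4: T7 adds 1 new (Lakeshore) at build cost 15 (ratio 1/15).
Pick 5: T1 adds 1 new (Market) at build cost 17 (ratio 1/17).
Greedy total build cost: 3 + 2 + 15 + 15 + 17 = 52. (The true optimum is 50, so greedy overshoots here.)

52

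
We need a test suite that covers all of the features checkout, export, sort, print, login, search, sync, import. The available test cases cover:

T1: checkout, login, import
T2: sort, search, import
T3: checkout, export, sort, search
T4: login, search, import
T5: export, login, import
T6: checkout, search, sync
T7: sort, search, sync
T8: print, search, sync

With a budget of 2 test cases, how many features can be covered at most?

Choosing T1, T3 covers {checkout, export, sort, login, search, import} — 6 features.
No choice of 2 test cases does better; here print, sync are left uncovered.

6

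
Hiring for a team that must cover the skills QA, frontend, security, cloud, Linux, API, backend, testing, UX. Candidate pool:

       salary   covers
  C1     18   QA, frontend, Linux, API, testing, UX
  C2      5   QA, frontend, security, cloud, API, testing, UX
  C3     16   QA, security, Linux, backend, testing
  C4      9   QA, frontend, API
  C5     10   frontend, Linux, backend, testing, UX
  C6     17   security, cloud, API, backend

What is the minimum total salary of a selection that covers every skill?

15

C2, C5 cover every skill at salary 5 + 10 = 15.
Any cover uses at least 2 candidates; among all covering selections none totals below 15.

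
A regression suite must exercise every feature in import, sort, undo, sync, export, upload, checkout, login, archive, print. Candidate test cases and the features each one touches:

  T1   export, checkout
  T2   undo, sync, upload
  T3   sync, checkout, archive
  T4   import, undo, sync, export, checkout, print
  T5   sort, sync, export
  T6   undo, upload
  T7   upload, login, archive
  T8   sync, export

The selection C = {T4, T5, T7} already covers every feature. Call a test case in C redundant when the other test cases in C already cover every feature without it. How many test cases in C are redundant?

Drop T4: import, undo, checkout, print uncovered — not redundant.
Drop T5: sort uncovered — not redundant.
Drop T7: upload, login, archive uncovered — not redundant.
None of the test cases in C is redundant.

0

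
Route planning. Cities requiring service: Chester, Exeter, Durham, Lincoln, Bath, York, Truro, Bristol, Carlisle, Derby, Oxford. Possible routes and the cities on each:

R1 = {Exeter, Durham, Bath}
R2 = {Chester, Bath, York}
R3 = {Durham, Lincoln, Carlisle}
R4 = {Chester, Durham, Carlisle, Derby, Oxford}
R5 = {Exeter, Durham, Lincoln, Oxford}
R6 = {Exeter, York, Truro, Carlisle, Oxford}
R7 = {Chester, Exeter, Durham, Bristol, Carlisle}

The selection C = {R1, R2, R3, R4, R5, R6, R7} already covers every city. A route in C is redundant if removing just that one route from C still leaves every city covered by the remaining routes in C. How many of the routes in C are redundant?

4

Drop R1: the rest still cover every city — redundant.
Drop R2: the rest still cover every city — redundant.
Drop R3: the rest still cover every city — redundant.
Drop R4: Derby uncovered — not redundant.
Drop R5: the rest still cover every city — redundant.
Drop R6: Truro uncovered — not redundant.
Drop R7: Bristol uncovered — not redundant.
4 redundant: R1, R2, R3, R5.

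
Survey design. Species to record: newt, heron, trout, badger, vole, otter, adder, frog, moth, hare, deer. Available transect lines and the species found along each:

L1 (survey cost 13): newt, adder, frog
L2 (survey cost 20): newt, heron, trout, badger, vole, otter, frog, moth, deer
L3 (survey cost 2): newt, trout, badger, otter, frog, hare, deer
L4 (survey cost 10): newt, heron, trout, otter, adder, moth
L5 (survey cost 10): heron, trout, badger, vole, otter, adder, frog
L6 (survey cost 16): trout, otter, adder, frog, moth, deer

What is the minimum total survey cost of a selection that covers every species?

22

L3, L4, L5 cover every species at survey cost 2 + 10 + 10 = 22.
Any cover uses at least 3 transects; among all covering selections none totals below 22.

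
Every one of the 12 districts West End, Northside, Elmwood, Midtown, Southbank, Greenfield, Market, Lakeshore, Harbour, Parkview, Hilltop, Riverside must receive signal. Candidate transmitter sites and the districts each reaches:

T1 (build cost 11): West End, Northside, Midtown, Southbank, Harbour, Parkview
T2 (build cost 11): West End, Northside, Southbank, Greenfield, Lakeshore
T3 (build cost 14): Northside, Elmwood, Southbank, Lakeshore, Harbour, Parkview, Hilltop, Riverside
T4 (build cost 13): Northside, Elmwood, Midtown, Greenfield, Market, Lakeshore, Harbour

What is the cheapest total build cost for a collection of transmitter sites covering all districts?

38

T1, T3, T4 cover every district at build cost 11 + 14 + 13 = 38.
Any cover uses at least 3 transmitter sites; among all covering selections none totals below 38.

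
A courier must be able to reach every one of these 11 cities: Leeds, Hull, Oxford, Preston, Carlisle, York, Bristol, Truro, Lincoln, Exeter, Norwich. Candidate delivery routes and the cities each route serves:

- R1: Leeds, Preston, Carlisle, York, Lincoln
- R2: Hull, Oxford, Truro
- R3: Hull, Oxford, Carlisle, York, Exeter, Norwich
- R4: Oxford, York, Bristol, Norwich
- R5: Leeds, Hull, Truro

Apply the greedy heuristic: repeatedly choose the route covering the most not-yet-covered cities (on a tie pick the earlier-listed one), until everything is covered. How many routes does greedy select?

Pick 1: R3 covers 6 new cities (Hull, Oxford, Carlisle, York, Exeter, Norwich).
Pick 2: R1 covers 3 new cities (Leeds, Preston, Lincoln).
Pick 3: R2 covers 1 new cities (Truro).
Pick 4: R4 covers 1 new cities (Bristol).
Greedy uses 4 routes.

4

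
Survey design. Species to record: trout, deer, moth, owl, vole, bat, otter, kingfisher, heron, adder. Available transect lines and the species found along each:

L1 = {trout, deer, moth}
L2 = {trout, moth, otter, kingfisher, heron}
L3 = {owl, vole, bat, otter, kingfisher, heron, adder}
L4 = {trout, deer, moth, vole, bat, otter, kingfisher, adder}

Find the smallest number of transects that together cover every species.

L1, L3 together cover {trout, deer, moth, owl, vole, bat, otter, kingfisher, heron, adder} — every species.
No single transect contains all 10 species, so 2 is optimal.

2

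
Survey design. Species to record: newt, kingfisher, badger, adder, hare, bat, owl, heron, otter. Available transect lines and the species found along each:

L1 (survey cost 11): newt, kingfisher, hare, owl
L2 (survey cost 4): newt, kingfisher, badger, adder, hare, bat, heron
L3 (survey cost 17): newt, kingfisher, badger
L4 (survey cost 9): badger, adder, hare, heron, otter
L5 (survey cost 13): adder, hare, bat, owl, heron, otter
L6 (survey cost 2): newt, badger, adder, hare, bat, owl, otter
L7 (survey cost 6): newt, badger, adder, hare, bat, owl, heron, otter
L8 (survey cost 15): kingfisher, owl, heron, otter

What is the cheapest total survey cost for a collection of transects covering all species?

6

L2, L6 cover every species at survey cost 4 + 2 = 6.
Any cover uses at least 2 transects; among all covering selections none totals below 6.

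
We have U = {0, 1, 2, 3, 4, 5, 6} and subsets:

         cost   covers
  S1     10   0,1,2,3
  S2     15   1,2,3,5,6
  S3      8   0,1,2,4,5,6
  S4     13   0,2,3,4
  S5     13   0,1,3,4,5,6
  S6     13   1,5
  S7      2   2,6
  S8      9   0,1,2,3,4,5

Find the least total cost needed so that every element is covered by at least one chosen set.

11

S7, S8 cover every element at cost 2 + 9 = 11.
Any cover uses at least 2 sets; among all covering selections none totals below 11.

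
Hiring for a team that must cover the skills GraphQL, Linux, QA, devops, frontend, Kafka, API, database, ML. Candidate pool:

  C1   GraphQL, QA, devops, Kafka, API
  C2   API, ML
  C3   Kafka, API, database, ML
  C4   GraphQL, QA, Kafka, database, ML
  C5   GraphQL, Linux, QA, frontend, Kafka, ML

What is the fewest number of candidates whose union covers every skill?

C1, C3, C5 together cover {GraphQL, Linux, QA, devops, frontend, Kafka, API, database, ML} — every skill.
No 2 of the 5 candidates cover everything (all 10 pairs fall short), so 3 is minimum.

3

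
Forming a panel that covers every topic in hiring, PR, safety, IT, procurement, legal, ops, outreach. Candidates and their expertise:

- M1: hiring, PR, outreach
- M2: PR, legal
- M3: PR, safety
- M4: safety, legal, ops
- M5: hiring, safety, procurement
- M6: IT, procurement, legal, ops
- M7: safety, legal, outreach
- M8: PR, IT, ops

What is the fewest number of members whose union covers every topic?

3

M1, M3, M6 together cover {hiring, PR, safety, IT, procurement, legal, ops, outreach} — every topic.
No 2 of the 8 members cover everything (all 28 pairs fall short), so 3 is minimum.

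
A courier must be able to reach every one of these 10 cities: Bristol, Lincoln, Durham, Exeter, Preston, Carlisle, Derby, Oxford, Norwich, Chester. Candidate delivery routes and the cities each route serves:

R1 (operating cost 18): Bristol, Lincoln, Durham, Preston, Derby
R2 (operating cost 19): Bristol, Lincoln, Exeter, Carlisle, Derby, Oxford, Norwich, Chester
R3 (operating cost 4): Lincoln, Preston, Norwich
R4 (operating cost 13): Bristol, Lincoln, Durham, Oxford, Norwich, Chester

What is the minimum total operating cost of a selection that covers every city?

R2, R3, R4 cover every city at operating cost 19 + 4 + 13 = 36.
Any cover uses at least 2 routes; among all covering selections none totals below 36.

36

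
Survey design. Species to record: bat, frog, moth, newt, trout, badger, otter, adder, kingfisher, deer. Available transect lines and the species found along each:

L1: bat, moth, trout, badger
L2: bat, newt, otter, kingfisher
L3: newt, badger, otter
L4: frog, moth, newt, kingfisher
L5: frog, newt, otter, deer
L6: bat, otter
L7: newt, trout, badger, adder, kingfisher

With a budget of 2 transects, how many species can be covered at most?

Choosing L1, L5 covers {bat, frog, moth, newt, trout, badger, otter, deer} — 8 species.
No choice of 2 transects does better; here adder, kingfisher are left uncovered.

8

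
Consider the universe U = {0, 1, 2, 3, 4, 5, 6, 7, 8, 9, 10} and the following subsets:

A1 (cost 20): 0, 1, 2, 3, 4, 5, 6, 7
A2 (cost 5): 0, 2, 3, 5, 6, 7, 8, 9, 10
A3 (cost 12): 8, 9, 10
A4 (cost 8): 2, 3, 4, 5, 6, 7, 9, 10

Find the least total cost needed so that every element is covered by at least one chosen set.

A1, A2 cover every element at cost 20 + 5 = 25.
Any cover uses at least 2 sets; among all covering selections none totals below 25.
Greedy by coverage-per-cost would pick A2, A4, A1 for 33 — worse than the optimum 25.

25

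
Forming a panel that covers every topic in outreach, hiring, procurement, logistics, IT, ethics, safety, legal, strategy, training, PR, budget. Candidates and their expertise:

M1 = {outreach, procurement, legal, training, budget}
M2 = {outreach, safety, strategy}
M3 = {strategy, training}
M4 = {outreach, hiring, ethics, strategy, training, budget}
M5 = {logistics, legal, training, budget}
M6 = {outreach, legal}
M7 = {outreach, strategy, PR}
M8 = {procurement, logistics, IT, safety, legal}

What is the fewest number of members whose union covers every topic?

3

M4, M7, M8 together cover {outreach, hiring, procurement, logistics, IT, ethics, safety, legal, strategy, training, PR, budget} — every topic.
No 2 of the 8 members cover everything (all 28 pairs fall short), so 3 is minimum.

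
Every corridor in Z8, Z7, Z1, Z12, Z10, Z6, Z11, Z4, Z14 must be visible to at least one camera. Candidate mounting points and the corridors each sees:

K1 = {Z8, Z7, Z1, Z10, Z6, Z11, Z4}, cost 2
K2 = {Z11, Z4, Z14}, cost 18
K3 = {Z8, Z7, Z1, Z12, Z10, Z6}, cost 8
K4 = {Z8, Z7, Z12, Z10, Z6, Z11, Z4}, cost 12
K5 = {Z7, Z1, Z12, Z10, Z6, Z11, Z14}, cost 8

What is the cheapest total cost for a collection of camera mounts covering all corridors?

10

K1, K5 cover every corridor at cost 2 + 8 = 10.
Any cover uses at least 2 camera mounts; among all covering selections none totals below 10.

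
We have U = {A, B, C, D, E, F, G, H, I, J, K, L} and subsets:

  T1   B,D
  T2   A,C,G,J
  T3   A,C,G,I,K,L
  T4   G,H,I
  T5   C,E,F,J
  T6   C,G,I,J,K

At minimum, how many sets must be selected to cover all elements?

4

T1, T3, T4, T5 together cover {A, B, C, D, E, F, G, H, I, J, K, L} — every element.
No 3 of the 6 sets cover everything (all 20 triples fall short), so 4 is minimum.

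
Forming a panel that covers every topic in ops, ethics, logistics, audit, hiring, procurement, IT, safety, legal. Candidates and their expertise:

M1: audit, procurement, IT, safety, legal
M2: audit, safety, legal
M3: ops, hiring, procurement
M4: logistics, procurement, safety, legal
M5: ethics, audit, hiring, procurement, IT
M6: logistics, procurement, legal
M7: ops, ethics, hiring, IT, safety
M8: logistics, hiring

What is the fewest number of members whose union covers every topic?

3

M1, M4, M7 together cover {ops, ethics, logistics, audit, hiring, procurement, IT, safety, legal} — every topic.
No 2 of the 8 members cover everything (all 28 pairs fall short), so 3 is minimum.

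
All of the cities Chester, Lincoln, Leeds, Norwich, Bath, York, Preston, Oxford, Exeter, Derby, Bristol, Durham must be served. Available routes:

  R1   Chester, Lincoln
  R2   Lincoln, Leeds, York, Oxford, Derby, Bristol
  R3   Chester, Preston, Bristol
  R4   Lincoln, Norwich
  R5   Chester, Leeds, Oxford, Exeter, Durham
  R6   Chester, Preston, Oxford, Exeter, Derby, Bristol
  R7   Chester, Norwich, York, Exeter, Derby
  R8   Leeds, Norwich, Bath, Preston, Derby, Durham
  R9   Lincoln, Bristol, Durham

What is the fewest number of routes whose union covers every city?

R2, R5, R8 together cover {Chester, Lincoln, Leeds, Norwich, Bath, York, Preston, Oxford, Exeter, Derby, Bristol, Durham} — every city.
No 2 of the 9 routes cover everything (all 36 pairs fall short), so 3 is minimum.

3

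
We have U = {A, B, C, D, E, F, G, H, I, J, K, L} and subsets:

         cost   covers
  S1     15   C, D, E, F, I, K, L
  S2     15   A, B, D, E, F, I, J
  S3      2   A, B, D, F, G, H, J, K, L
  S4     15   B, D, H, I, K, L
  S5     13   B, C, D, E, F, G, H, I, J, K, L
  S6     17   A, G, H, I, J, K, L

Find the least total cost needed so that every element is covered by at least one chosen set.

S3, S5 cover every element at cost 2 + 13 = 15.
Any cover uses at least 2 sets; among all covering selections none totals below 15.

15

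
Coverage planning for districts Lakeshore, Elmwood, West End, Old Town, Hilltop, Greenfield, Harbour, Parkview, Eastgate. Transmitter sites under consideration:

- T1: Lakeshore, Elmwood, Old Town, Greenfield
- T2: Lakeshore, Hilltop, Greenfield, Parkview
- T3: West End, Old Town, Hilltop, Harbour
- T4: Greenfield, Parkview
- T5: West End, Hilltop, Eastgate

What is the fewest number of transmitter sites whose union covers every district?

4

T1, T2, T3, T5 together cover {Lakeshore, Elmwood, West End, Old Town, Hilltop, Greenfield, Harbour, Parkview, Eastgate} — every district.
No 3 of the 5 transmitter sites cover everything (all 10 triples fall short), so 4 is minimum.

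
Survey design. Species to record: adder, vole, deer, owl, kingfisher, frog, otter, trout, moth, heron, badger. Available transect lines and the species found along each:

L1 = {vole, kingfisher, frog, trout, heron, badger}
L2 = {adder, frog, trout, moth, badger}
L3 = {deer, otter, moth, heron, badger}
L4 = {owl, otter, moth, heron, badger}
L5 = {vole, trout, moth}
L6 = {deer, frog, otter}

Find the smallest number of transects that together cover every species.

L1, L2, L3, L4 together cover {adder, vole, deer, owl, kingfisher, frog, otter, trout, moth, heron, badger} — every species.
No 3 of the 6 transects cover everything (all 20 triples fall short), so 4 is minimum.

4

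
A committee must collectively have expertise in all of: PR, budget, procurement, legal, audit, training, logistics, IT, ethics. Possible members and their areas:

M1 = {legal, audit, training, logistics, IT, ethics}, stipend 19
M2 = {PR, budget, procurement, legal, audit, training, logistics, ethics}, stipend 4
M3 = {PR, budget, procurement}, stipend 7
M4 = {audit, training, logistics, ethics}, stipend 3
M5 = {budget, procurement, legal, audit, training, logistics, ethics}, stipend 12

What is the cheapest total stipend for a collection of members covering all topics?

M1, M2 cover every topic at stipend 19 + 4 = 23.
Any cover uses at least 2 members; among all covering selections none totals below 23.

23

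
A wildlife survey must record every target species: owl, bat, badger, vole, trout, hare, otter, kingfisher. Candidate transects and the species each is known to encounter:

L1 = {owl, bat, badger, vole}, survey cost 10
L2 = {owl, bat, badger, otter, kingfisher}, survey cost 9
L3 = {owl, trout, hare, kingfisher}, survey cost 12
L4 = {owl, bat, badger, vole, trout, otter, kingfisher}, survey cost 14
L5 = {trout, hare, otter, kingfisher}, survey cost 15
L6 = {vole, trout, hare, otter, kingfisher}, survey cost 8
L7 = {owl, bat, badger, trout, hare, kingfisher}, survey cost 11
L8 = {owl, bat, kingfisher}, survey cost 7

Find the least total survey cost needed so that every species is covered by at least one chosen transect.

L2, L6 cover every species at survey cost 9 + 8 = 17.
Any cover uses at least 2 transects; among all covering selections none totals below 17.

17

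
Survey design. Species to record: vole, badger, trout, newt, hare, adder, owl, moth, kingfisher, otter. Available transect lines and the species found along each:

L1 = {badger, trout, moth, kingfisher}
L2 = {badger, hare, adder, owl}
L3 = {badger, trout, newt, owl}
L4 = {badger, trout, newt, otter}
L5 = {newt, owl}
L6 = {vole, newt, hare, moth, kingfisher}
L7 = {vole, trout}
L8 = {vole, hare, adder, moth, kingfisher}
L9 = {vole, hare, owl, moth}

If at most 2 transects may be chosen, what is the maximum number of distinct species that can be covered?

9

Choosing L3, L8 covers {vole, badger, trout, newt, hare, adder, owl, moth, kingfisher} — 9 species.
No choice of 2 transects does better; here otter is left uncovered.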